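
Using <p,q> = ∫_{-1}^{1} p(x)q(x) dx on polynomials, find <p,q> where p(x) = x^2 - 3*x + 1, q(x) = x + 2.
<p,q> = 10/3

Expand the product: p(x)·q(x) = x^3 - x^2 - 5*x + 2.
∫_{-1}^{1} of each monomial x^k gives [2/(k+1) if k even, 0 if k odd]. Integrating term-by-term (or equivalently evaluating the antiderivative F(x) = x^4/4 - x^3/3 - 5*x^2/2 + 2*x at the endpoints):
  F(1) − F(−1) = -7/12 − (-47/12) = 10/3.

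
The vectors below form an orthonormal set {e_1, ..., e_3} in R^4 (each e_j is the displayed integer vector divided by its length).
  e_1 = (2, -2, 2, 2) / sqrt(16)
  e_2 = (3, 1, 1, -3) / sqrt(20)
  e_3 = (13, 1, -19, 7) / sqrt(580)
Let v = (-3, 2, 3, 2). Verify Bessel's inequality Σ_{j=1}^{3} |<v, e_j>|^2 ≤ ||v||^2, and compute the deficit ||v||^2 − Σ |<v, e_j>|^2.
Σ |<v, e_j>|^2 = 465/29; ||v||^2 = 26; deficit = 289/29

Write each e_j = u_j / sqrt(<u_j, u_j>) where u_j is the displayed integer vector. Then <v, e_j> = <v, u_j> / sqrt(<u_j, u_j>), so |<v, e_j>|^2 = <v, u_j>^2 / <u_j, u_j>.
Coefficients: <v, e_1> = 0/sqrt(16), <v, e_2> = -10/sqrt(20), <v, e_3> = -80/sqrt(580).
Square and sum: Σ |<v, e_j>|^2 = 465/29.
Compute ||v||^2 = v·v = 26.
Deficit = 26 − 465/29 = 289/29 ≥ 0, confirming Bessel's inequality. (The deficit equals ||v − Σ <v,e_j> e_j||^2, the squared distance from v to span{e_j}.)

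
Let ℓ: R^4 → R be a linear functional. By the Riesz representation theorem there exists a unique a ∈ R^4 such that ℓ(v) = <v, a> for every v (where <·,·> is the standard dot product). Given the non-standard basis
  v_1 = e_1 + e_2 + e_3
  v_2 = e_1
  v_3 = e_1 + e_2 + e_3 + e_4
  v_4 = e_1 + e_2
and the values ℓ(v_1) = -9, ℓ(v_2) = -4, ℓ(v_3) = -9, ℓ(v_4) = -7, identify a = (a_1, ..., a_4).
a = (-4, -3, -2, 0)

Write a = (a_1, ..., a_4) in the standard basis. For each basis vector v_i, ℓ(v_i) = <v_i, a> is a linear equation in the a_j's. Collect the n equations into a matrix system V a = ℓ, where row i of V is v_i (expressed in the standard basis). Since V is invertible (lower-triangular with 1s on the diagonal, up to permutation), solve by back-substitution:
  V =
[[1, 1, 1, 0],
 [1, 0, 0, 0],
 [1, 1, 1, 1],
 [1, 1, 0, 0]]
  V a = (-9, -4, -9, -7)
Solving gives a = (-4, -3, -2, 0).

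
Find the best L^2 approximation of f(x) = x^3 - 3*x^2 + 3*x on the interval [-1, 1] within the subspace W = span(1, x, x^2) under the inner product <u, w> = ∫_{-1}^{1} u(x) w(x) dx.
g(x) = -3*x^2 + 18*x/5

The best approximation g ∈ W is the orthogonal projection of f onto W. Writing g = a_0 + a_1 x + a_2 x^2, the coefficients solve the normal equations G · a = b where
  G_{ij} = <φ_i, φ_j> and b_i = <f, φ_i>, with φ_0 = 1, φ_1 = x, φ_2 = x^2.
G =
  [2, 0, 2/3]
  [0, 2/3, 0]
  [2/3, 0, 2/5],
b = (-2, 12/5, -6/5).
Solving gives a_0 = 0, a_1 = 18/5, a_2 = -3, so
  g(x) = -3*x^2 + 18*x/5.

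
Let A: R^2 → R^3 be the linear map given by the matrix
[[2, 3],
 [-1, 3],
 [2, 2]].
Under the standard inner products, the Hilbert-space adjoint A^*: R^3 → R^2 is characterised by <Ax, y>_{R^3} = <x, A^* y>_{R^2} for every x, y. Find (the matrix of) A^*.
A^* = A^T =
[[2, -1, 2],
 [3, 3, 2]]

For real matrices with standard dot products, the defining identity <Ax, y> = <x, A^* y> gives (Ax)^T y = x^T (A^*) y, i.e. x^T A^T y = x^T (A^*) y. Since this holds for all x, y, we must have A^* = A^T. Therefore
A^* =
[[2, -1, 2],
 [3, 3, 2]].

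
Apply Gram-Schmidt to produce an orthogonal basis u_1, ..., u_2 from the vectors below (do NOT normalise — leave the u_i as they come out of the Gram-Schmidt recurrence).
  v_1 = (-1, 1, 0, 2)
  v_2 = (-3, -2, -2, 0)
Orthogonal basis:
  u_1 = (-1, 1, 0, 2)
  u_2 = (-17/6, -13/6, -2, -1/3)

Apply the Gram-Schmidt recurrence
  u_1 = v_1
  u_i = v_i − Σ_{j<i} ((v_i · u_j) / (u_j · u_j)) · u_j.

Step by step this gives:
  u_1 = (-1, 1, 0, 2)
  u_2 = (-17/6, -13/6, -2, -1/3)

Orthogonality check:
  u_2 · u_1 = 0 (should be 0)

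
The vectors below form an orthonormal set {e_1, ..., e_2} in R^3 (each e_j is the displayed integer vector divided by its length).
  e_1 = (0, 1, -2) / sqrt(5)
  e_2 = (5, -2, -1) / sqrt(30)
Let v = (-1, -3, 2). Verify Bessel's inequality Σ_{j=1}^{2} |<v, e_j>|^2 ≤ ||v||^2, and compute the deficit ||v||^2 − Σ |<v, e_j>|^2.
Σ |<v, e_j>|^2 = 59/6; ||v||^2 = 14; deficit = 25/6

Write each e_j = u_j / sqrt(<u_j, u_j>) where u_j is the displayed integer vector. Then <v, e_j> = <v, u_j> / sqrt(<u_j, u_j>), so |<v, e_j>|^2 = <v, u_j>^2 / <u_j, u_j>.
Coefficients: <v, e_1> = -7/sqrt(5), <v, e_2> = -1/sqrt(30).
Square and sum: Σ |<v, e_j>|^2 = 59/6.
Compute ||v||^2 = v·v = 14.
Deficit = 14 − 59/6 = 25/6 ≥ 0, confirming Bessel's inequality. (The deficit equals ||v − Σ <v,e_j> e_j||^2, the squared distance from v to span{e_j}.)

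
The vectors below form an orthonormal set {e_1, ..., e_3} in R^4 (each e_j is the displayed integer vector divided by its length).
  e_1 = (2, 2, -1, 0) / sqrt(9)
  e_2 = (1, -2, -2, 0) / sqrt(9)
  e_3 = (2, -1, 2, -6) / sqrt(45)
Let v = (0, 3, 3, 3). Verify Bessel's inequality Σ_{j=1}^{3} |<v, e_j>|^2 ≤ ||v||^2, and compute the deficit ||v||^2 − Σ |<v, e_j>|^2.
Σ |<v, e_j>|^2 = 22; ||v||^2 = 27; deficit = 5

Write each e_j = u_j / sqrt(<u_j, u_j>) where u_j is the displayed integer vector. Then <v, e_j> = <v, u_j> / sqrt(<u_j, u_j>), so |<v, e_j>|^2 = <v, u_j>^2 / <u_j, u_j>.
Coefficients: <v, e_1> = 3/sqrt(9), <v, e_2> = -12/sqrt(9), <v, e_3> = -15/sqrt(45).
Square and sum: Σ |<v, e_j>|^2 = 22.
Compute ||v||^2 = v·v = 27.
Deficit = 27 − 22 = 5 ≥ 0, confirming Bessel's inequality. (The deficit equals ||v − Σ <v,e_j> e_j||^2, the squared distance from v to span{e_j}.)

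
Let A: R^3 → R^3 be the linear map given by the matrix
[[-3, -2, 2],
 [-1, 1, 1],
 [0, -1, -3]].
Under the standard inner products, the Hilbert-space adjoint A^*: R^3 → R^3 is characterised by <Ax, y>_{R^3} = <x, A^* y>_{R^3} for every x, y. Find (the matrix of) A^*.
A^* = A^T =
[[-3, -1, 0],
 [-2, 1, -1],
 [2, 1, -3]]

For real matrices with standard dot products, the defining identity <Ax, y> = <x, A^* y> gives (Ax)^T y = x^T (A^*) y, i.e. x^T A^T y = x^T (A^*) y. Since this holds for all x, y, we must have A^* = A^T. Therefore
A^* =
[[-3, -1, 0],
 [-2, 1, -1],
 [2, 1, -3]].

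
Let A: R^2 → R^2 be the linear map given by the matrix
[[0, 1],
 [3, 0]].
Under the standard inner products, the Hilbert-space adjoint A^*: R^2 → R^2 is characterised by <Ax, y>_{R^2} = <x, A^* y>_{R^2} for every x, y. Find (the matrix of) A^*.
A^* = A^T =
[[0, 3],
 [1, 0]]

For real matrices with standard dot products, the defining identity <Ax, y> = <x, A^* y> gives (Ax)^T y = x^T (A^*) y, i.e. x^T A^T y = x^T (A^*) y. Since this holds for all x, y, we must have A^* = A^T. Therefore
A^* =
[[0, 3],
 [1, 0]].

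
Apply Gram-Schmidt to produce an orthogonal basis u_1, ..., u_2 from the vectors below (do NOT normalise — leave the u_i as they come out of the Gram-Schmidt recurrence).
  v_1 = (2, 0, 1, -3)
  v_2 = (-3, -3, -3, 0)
Orthogonal basis:
  u_1 = (2, 0, 1, -3)
  u_2 = (-12/7, -3, -33/14, -27/14)

Apply the Gram-Schmidt recurrence
  u_1 = v_1
  u_i = v_i − Σ_{j<i} ((v_i · u_j) / (u_j · u_j)) · u_j.

Step by step this gives:
  u_1 = (2, 0, 1, -3)
  u_2 = (-12/7, -3, -33/14, -27/14)

Orthogonality check:
  u_2 · u_1 = 0 (should be 0)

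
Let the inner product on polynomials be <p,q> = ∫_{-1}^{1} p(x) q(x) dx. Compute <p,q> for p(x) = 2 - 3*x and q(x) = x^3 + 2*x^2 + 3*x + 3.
<p,q> = 112/15

Expand the product: p(x)·q(x) = -3*x^4 - 4*x^3 - 5*x^2 - 3*x + 6.
∫_{-1}^{1} of each monomial x^k gives [2/(k+1) if k even, 0 if k odd]. Integrating term-by-term (or equivalently evaluating the antiderivative F(x) = -3*x^5/5 - x^4 - 5*x^3/3 - 3*x^2/2 + 6*x at the endpoints):
  F(1) − F(−1) = 37/30 − (-187/30) = 112/15.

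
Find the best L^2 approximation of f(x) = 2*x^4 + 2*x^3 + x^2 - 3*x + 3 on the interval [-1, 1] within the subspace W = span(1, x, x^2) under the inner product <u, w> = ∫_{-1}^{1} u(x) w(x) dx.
g(x) = 19*x^2/7 - 9*x/5 + 99/35

The best approximation g ∈ W is the orthogonal projection of f onto W. Writing g = a_0 + a_1 x + a_2 x^2, the coefficients solve the normal equations G · a = b where
  G_{ij} = <φ_i, φ_j> and b_i = <f, φ_i>, with φ_0 = 1, φ_1 = x, φ_2 = x^2.
G =
  [2, 0, 2/3]
  [0, 2/3, 0]
  [2/3, 0, 2/5],
b = (112/15, -6/5, 104/35).
Solving gives a_0 = 99/35, a_1 = -9/5, a_2 = 19/7, so
  g(x) = 19*x^2/7 - 9*x/5 + 99/35.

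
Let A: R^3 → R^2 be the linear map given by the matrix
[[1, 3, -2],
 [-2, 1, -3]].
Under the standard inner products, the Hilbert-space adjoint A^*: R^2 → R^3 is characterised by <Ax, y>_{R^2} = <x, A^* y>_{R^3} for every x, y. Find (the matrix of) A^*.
A^* = A^T =
[[1, -2],
 [3, 1],
 [-2, -3]]

For real matrices with standard dot products, the defining identity <Ax, y> = <x, A^* y> gives (Ax)^T y = x^T (A^*) y, i.e. x^T A^T y = x^T (A^*) y. Since this holds for all x, y, we must have A^* = A^T. Therefore
A^* =
[[1, -2],
 [3, 1],
 [-2, -3]].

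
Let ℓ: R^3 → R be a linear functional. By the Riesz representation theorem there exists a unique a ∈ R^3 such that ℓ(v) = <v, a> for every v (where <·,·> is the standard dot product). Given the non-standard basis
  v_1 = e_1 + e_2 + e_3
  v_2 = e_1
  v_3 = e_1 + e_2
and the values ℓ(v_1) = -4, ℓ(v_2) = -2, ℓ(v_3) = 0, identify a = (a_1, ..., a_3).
a = (-2, 2, -4)

Write a = (a_1, ..., a_3) in the standard basis. For each basis vector v_i, ℓ(v_i) = <v_i, a> is a linear equation in the a_j's. Collect the n equations into a matrix system V a = ℓ, where row i of V is v_i (expressed in the standard basis). Since V is invertible (lower-triangular with 1s on the diagonal, up to permutation), solve by back-substitution:
  V =
[[1, 1, 1],
 [1, 0, 0],
 [1, 1, 0]]
  V a = (-4, -2, 0)
Solving gives a = (-2, 2, -4).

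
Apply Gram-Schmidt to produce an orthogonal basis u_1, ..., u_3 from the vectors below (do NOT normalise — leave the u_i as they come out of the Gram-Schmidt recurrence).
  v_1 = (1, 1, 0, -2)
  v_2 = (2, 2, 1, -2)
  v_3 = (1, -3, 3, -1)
Orthogonal basis:
  u_1 = (1, 1, 0, -2)
  u_2 = (2/3, 2/3, 1, 2/3)
  u_3 = (5/7, -23/7, 18/7, -9/7)

Apply the Gram-Schmidt recurrence
  u_1 = v_1
  u_i = v_i − Σ_{j<i} ((v_i · u_j) / (u_j · u_j)) · u_j.

Step by step this gives:
  u_1 = (1, 1, 0, -2)
  u_2 = (2/3, 2/3, 1, 2/3)
  u_3 = (5/7, -23/7, 18/7, -9/7)

Orthogonality check:
  u_2 · u_1 = 0 (should be 0)
  u_3 · u_1 = 0 (should be 0)
  u_3 · u_2 = 0 (should be 0)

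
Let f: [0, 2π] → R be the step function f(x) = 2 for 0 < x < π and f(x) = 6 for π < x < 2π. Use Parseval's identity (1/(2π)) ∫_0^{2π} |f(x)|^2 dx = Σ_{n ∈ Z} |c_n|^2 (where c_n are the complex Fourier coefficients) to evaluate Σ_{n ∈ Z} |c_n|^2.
Σ |c_n|^2 = 20

Parseval equates the L^2 energy of f (normalised by 1/(2π)) with the ℓ^2 sum of its Fourier coefficients: (1/(2π)) ∫_0^{2π} |f|^2 = Σ |c_n|^2.
Compute the left side: (1/(2π)) [∫_0^π 2^2 dx + ∫_π^{2π} 6^2 dx] = (1/(2π)) · (4π + 36π) = (4 + 36)/2 = 20.
So Σ_{n ∈ Z} |c_n|^2 = 20.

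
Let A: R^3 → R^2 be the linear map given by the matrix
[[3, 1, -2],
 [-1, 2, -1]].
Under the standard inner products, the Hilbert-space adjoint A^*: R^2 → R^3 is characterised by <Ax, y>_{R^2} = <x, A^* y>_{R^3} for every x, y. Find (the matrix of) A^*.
A^* = A^T =
[[3, -1],
 [1, 2],
 [-2, -1]]

For real matrices with standard dot products, the defining identity <Ax, y> = <x, A^* y> gives (Ax)^T y = x^T (A^*) y, i.e. x^T A^T y = x^T (A^*) y. Since this holds for all x, y, we must have A^* = A^T. Therefore
A^* =
[[3, -1],
 [1, 2],
 [-2, -1]].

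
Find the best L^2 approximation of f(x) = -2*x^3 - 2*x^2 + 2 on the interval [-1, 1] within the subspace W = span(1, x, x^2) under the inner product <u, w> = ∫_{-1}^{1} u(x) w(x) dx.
g(x) = -2*x^2 - 6*x/5 + 2

The best approximation g ∈ W is the orthogonal projection of f onto W. Writing g = a_0 + a_1 x + a_2 x^2, the coefficients solve the normal equations G · a = b where
  G_{ij} = <φ_i, φ_j> and b_i = <f, φ_i>, with φ_0 = 1, φ_1 = x, φ_2 = x^2.
G =
  [2, 0, 2/3]
  [0, 2/3, 0]
  [2/3, 0, 2/5],
b = (8/3, -4/5, 8/15).
Solving gives a_0 = 2, a_1 = -6/5, a_2 = -2, so
  g(x) = -2*x^2 - 6*x/5 + 2.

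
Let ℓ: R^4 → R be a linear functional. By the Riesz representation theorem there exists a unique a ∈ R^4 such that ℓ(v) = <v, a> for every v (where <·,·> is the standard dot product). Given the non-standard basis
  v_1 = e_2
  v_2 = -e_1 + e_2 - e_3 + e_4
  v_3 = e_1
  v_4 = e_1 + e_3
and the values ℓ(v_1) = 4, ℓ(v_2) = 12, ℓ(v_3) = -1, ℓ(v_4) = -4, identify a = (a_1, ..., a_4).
a = (-1, 4, -3, 4)

Write a = (a_1, ..., a_4) in the standard basis. For each basis vector v_i, ℓ(v_i) = <v_i, a> is a linear equation in the a_j's. Collect the n equations into a matrix system V a = ℓ, where row i of V is v_i (expressed in the standard basis). Since V is invertible (lower-triangular with 1s on the diagonal, up to permutation), solve by back-substitution:
  V =
[[0, 1, 0, 0],
 [-1, 1, -1, 1],
 [1, 0, 0, 0],
 [1, 0, 1, 0]]
  V a = (4, 12, -1, -4)
Solving gives a = (-1, 4, -3, 4).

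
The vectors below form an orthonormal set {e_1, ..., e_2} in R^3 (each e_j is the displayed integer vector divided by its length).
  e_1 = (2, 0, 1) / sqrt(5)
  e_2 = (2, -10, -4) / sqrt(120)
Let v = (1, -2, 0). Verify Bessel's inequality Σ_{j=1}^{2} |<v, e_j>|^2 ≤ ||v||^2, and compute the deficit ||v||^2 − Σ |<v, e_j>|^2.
Σ |<v, e_j>|^2 = 29/6; ||v||^2 = 5; deficit = 1/6

Write each e_j = u_j / sqrt(<u_j, u_j>) where u_j is the displayed integer vector. Then <v, e_j> = <v, u_j> / sqrt(<u_j, u_j>), so |<v, e_j>|^2 = <v, u_j>^2 / <u_j, u_j>.
Coefficients: <v, e_1> = 2/sqrt(5), <v, e_2> = 22/sqrt(120).
Square and sum: Σ |<v, e_j>|^2 = 29/6.
Compute ||v||^2 = v·v = 5.
Deficit = 5 − 29/6 = 1/6 ≥ 0, confirming Bessel's inequality. (The deficit equals ||v − Σ <v,e_j> e_j||^2, the squared distance from v to span{e_j}.)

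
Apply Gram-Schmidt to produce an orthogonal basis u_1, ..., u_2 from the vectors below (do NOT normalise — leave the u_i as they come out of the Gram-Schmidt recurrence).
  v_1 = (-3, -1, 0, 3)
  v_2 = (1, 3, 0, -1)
Orthogonal basis:
  u_1 = (-3, -1, 0, 3)
  u_2 = (-8/19, 48/19, 0, 8/19)

Apply the Gram-Schmidt recurrence
  u_1 = v_1
  u_i = v_i − Σ_{j<i} ((v_i · u_j) / (u_j · u_j)) · u_j.

Step by step this gives:
  u_1 = (-3, -1, 0, 3)
  u_2 = (-8/19, 48/19, 0, 8/19)

Orthogonality check:
  u_2 · u_1 = 0 (should be 0)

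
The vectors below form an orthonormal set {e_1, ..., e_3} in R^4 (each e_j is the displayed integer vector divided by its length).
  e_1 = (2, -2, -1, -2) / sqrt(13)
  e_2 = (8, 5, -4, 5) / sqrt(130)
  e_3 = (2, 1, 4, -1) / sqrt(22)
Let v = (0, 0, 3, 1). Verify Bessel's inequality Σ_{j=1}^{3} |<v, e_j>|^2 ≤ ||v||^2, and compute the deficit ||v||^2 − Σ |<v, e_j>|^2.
Σ |<v, e_j>|^2 = 39/5; ||v||^2 = 10; deficit = 11/5

Write each e_j = u_j / sqrt(<u_j, u_j>) where u_j is the displayed integer vector. Then <v, e_j> = <v, u_j> / sqrt(<u_j, u_j>), so |<v, e_j>|^2 = <v, u_j>^2 / <u_j, u_j>.
Coefficients: <v, e_1> = -5/sqrt(13), <v, e_2> = -7/sqrt(130), <v, e_3> = 11/sqrt(22).
Square and sum: Σ |<v, e_j>|^2 = 39/5.
Compute ||v||^2 = v·v = 10.
Deficit = 10 − 39/5 = 11/5 ≥ 0, confirming Bessel's inequality. (The deficit equals ||v − Σ <v,e_j> e_j||^2, the squared distance from v to span{e_j}.)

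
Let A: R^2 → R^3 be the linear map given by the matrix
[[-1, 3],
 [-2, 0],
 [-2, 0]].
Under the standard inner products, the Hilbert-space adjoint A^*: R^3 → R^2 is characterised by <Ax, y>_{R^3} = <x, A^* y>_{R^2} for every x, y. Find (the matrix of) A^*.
A^* = A^T =
[[-1, -2, -2],
 [3, 0, 0]]

For real matrices with standard dot products, the defining identity <Ax, y> = <x, A^* y> gives (Ax)^T y = x^T (A^*) y, i.e. x^T A^T y = x^T (A^*) y. Since this holds for all x, y, we must have A^* = A^T. Therefore
A^* =
[[-1, -2, -2],
 [3, 0, 0]].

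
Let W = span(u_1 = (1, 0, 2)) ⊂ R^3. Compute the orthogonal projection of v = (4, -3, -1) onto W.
proj_W(v) = (2/5, 0, 4/5)

Set up U = [u_1 | ... | u_1] ∈ R^(3×1). The projector onto W = col(U) is P = U (U^T U)^(-1) U^T.
Compute U^T U =
  [5],
and U^T v = (2).
Solve U^T U · c = U^T v for the coefficients: c = (2/5). The projection is proj_W(v) = U c.
Check: (v - proj_W(v)) · u_1 = 0  (should be 0).
Result: proj_W(v) = (2/5, 0, 4/5).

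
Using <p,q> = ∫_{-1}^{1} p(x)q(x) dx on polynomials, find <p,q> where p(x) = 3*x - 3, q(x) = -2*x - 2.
<p,q> = 8

Expand the product: p(x)·q(x) = 6 - 6*x^2.
∫_{-1}^{1} of each monomial x^k gives [2/(k+1) if k even, 0 if k odd]. Integrating term-by-term (or equivalently evaluating the antiderivative F(x) = -2*x^3 + 6*x at the endpoints):
  F(1) − F(−1) = 4 − (-4) = 8.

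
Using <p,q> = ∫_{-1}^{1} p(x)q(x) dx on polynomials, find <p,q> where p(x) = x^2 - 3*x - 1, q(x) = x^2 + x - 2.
<p,q> = 2/5

Expand the product: p(x)·q(x) = x^4 - 2*x^3 - 6*x^2 + 5*x + 2.
∫_{-1}^{1} of each monomial x^k gives [2/(k+1) if k even, 0 if k odd]. Integrating term-by-term (or equivalently evaluating the antiderivative F(x) = x^5/5 - x^4/2 - 2*x^3 + 5*x^2/2 + 2*x at the endpoints):
  F(1) − F(−1) = 11/5 − (9/5) = 2/5.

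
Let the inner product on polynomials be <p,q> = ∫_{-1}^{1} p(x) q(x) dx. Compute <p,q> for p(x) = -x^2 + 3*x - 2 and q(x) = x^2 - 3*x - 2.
<p,q> = 8/5

Expand the product: p(x)·q(x) = -x^4 + 6*x^3 - 9*x^2 + 4.
∫_{-1}^{1} of each monomial x^k gives [2/(k+1) if k even, 0 if k odd]. Integrating term-by-term (or equivalently evaluating the antiderivative F(x) = -x^5/5 + 3*x^4/2 - 3*x^3 + 4*x at the endpoints):
  F(1) − F(−1) = 23/10 − (7/10) = 8/5.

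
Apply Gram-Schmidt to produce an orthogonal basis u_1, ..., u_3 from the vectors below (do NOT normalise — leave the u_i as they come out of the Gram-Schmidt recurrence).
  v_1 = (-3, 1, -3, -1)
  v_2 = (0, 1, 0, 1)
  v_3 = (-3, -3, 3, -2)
Orthogonal basis:
  u_1 = (-3, 1, -3, -1)
  u_2 = (0, 1, 0, 1)
  u_3 = (-63/20, -9/20, 57/20, 9/20)

Apply the Gram-Schmidt recurrence
  u_1 = v_1
  u_i = v_i − Σ_{j<i} ((v_i · u_j) / (u_j · u_j)) · u_j.

Step by step this gives:
  u_1 = (-3, 1, -3, -1)
  u_2 = (0, 1, 0, 1)
  u_3 = (-63/20, -9/20, 57/20, 9/20)

Orthogonality check:
  u_2 · u_1 = 0 (should be 0)
  u_3 · u_1 = 0 (should be 0)
  u_3 · u_2 = 0 (should be 0)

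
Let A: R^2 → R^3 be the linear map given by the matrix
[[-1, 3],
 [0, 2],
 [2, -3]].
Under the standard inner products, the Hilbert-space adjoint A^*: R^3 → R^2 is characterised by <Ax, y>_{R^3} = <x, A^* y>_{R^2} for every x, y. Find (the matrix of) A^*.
A^* = A^T =
[[-1, 0, 2],
 [3, 2, -3]]

For real matrices with standard dot products, the defining identity <Ax, y> = <x, A^* y> gives (Ax)^T y = x^T (A^*) y, i.e. x^T A^T y = x^T (A^*) y. Since this holds for all x, y, we must have A^* = A^T. Therefore
A^* =
[[-1, 0, 2],
 [3, 2, -3]].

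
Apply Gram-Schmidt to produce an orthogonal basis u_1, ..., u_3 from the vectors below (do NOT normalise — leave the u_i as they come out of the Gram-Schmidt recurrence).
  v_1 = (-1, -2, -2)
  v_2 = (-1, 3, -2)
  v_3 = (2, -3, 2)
Orthogonal basis:
  u_1 = (-1, -2, -2)
  u_2 = (-10/9, 25/9, -20/9)
  u_3 = (4/5, 0, -2/5)

Apply the Gram-Schmidt recurrence
  u_1 = v_1
  u_i = v_i − Σ_{j<i} ((v_i · u_j) / (u_j · u_j)) · u_j.

Step by step this gives:
  u_1 = (-1, -2, -2)
  u_2 = (-10/9, 25/9, -20/9)
  u_3 = (4/5, 0, -2/5)

Orthogonality check:
  u_2 · u_1 = 0 (should be 0)
  u_3 · u_1 = 0 (should be 0)
  u_3 · u_2 = 0 (should be 0)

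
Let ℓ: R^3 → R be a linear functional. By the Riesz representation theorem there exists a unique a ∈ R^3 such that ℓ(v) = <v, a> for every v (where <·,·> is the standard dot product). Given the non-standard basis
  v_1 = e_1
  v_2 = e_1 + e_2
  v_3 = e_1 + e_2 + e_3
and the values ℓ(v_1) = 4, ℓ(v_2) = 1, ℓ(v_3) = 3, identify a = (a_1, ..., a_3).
a = (4, -3, 2)

Write a = (a_1, ..., a_3) in the standard basis. For each basis vector v_i, ℓ(v_i) = <v_i, a> is a linear equation in the a_j's. Collect the n equations into a matrix system V a = ℓ, where row i of V is v_i (expressed in the standard basis). Since V is invertible (lower-triangular with 1s on the diagonal, up to permutation), solve by back-substitution:
  V =
[[1, 0, 0],
 [1, 1, 0],
 [1, 1, 1]]
  V a = (4, 1, 3)
Solving gives a = (4, -3, 2).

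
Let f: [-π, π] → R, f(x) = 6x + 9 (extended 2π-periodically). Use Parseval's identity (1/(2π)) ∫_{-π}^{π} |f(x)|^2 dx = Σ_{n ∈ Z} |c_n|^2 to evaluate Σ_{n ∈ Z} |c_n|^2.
Σ |c_n|^2 = 12π^2 + 81

Expand and integrate term by term over [-π, π]:
  ∫ (6x)^2 dx = 36·(2π^3/3); ∫ 2·6·(9)·x dx = 0 (odd integrand); ∫ 9^2 dx = 81·2π.
So (1/(2π)) ∫_{-π}^{π} (6x + 9)^2 dx = 36π^2/3 + 81 = 12π^2 + 81.
Parseval ⇒ Σ |c_n|^2 = 12π^2 + 81.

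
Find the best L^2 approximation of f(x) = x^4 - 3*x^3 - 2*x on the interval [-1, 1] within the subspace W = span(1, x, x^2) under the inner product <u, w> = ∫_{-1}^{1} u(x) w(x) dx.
g(x) = 6*x^2/7 - 19*x/5 - 3/35

The best approximation g ∈ W is the orthogonal projection of f onto W. Writing g = a_0 + a_1 x + a_2 x^2, the coefficients solve the normal equations G · a = b where
  G_{ij} = <φ_i, φ_j> and b_i = <f, φ_i>, with φ_0 = 1, φ_1 = x, φ_2 = x^2.
G =
  [2, 0, 2/3]
  [0, 2/3, 0]
  [2/3, 0, 2/5],
b = (2/5, -38/15, 2/7).
Solving gives a_0 = -3/35, a_1 = -19/5, a_2 = 6/7, so
  g(x) = 6*x^2/7 - 19*x/5 - 3/35.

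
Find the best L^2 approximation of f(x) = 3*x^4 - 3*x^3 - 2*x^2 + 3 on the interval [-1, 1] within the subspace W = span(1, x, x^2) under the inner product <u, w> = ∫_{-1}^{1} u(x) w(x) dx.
g(x) = 4*x^2/7 - 9*x/5 + 96/35

The best approximation g ∈ W is the orthogonal projection of f onto W. Writing g = a_0 + a_1 x + a_2 x^2, the coefficients solve the normal equations G · a = b where
  G_{ij} = <φ_i, φ_j> and b_i = <f, φ_i>, with φ_0 = 1, φ_1 = x, φ_2 = x^2.
G =
  [2, 0, 2/3]
  [0, 2/3, 0]
  [2/3, 0, 2/5],
b = (88/15, -6/5, 72/35).
Solving gives a_0 = 96/35, a_1 = -9/5, a_2 = 4/7, so
  g(x) = 4*x^2/7 - 9*x/5 + 96/35.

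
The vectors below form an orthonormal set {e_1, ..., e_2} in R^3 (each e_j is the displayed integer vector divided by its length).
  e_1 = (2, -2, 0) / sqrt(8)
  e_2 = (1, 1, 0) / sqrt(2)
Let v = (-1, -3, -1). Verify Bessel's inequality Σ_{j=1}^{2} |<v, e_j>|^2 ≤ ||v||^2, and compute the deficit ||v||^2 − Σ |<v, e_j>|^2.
Σ |<v, e_j>|^2 = 10; ||v||^2 = 11; deficit = 1

Write each e_j = u_j / sqrt(<u_j, u_j>) where u_j is the displayed integer vector. Then <v, e_j> = <v, u_j> / sqrt(<u_j, u_j>), so |<v, e_j>|^2 = <v, u_j>^2 / <u_j, u_j>.
Coefficients: <v, e_1> = 4/sqrt(8), <v, e_2> = -4/sqrt(2).
Square and sum: Σ |<v, e_j>|^2 = 10.
Compute ||v||^2 = v·v = 11.
Deficit = 11 − 10 = 1 ≥ 0, confirming Bessel's inequality. (The deficit equals ||v − Σ <v,e_j> e_j||^2, the squared distance from v to span{e_j}.)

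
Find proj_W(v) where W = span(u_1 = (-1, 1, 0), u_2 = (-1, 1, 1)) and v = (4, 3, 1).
proj_W(v) = (1/2, -1/2, 1)

Set up U = [u_1 | ... | u_2] ∈ R^(3×2). The projector onto W = col(U) is P = U (U^T U)^(-1) U^T.
Compute U^T U =
  [2, 2]
  [2, 3],
and U^T v = (-1, 0).
Solve U^T U · c = U^T v for the coefficients: c = (-3/2, 1). The projection is proj_W(v) = U c.
Check: (v - proj_W(v)) · u_1 = 0  (should be 0).
Check: (v - proj_W(v)) · u_2 = 0  (should be 0).
Result: proj_W(v) = (1/2, -1/2, 1).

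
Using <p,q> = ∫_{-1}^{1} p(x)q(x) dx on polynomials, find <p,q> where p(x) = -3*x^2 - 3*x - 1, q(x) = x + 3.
<p,q> = -14

Expand the product: p(x)·q(x) = -3*x^3 - 12*x^2 - 10*x - 3.
∫_{-1}^{1} of each monomial x^k gives [2/(k+1) if k even, 0 if k odd]. Integrating term-by-term (or equivalently evaluating the antiderivative F(x) = -3*x^4/4 - 4*x^3 - 5*x^2 - 3*x at the endpoints):
  F(1) − F(−1) = -51/4 − (5/4) = -14.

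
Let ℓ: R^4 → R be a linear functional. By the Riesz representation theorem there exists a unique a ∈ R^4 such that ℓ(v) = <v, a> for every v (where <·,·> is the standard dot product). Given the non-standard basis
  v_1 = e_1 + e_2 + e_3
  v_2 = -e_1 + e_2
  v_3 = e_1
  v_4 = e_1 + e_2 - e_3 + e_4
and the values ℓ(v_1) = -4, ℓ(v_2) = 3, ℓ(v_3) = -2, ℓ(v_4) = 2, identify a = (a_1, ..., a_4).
a = (-2, 1, -3, 0)

Write a = (a_1, ..., a_4) in the standard basis. For each basis vector v_i, ℓ(v_i) = <v_i, a> is a linear equation in the a_j's. Collect the n equations into a matrix system V a = ℓ, where row i of V is v_i (expressed in the standard basis). Since V is invertible (lower-triangular with 1s on the diagonal, up to permutation), solve by back-substitution:
  V =
[[1, 1, 1, 0],
 [-1, 1, 0, 0],
 [1, 0, 0, 0],
 [1, 1, -1, 1]]
  V a = (-4, 3, -2, 2)
Solving gives a = (-2, 1, -3, 0).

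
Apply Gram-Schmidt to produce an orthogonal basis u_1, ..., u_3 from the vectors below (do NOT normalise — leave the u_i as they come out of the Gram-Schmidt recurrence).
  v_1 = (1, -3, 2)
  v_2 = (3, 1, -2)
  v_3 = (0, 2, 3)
Orthogonal basis:
  u_1 = (1, -3, 2)
  u_2 = (23/7, 1/7, -10/7)
  u_3 = (46/45, 92/45, 23/9)

Apply the Gram-Schmidt recurrence
  u_1 = v_1
  u_i = v_i − Σ_{j<i} ((v_i · u_j) / (u_j · u_j)) · u_j.

Step by step this gives:
  u_1 = (1, -3, 2)
  u_2 = (23/7, 1/7, -10/7)
  u_3 = (46/45, 92/45, 23/9)

Orthogonality check:
  u_2 · u_1 = 0 (should be 0)
  u_3 · u_1 = 0 (should be 0)
  u_3 · u_2 = 0 (should be 0)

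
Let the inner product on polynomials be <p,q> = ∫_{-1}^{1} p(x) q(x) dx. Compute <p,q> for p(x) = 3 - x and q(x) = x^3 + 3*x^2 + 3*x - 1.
<p,q> = -12/5

Expand the product: p(x)·q(x) = -x^4 + 6*x^2 + 10*x - 3.
∫_{-1}^{1} of each monomial x^k gives [2/(k+1) if k even, 0 if k odd]. Integrating term-by-term (or equivalently evaluating the antiderivative F(x) = -x^5/5 + 2*x^3 + 5*x^2 - 3*x at the endpoints):
  F(1) − F(−1) = 19/5 − (31/5) = -12/5.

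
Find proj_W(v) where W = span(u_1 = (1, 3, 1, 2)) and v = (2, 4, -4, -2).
proj_W(v) = (2/5, 6/5, 2/5, 4/5)

Set up U = [u_1 | ... | u_1] ∈ R^(4×1). The projector onto W = col(U) is P = U (U^T U)^(-1) U^T.
Compute U^T U =
  [15],
and U^T v = (6).
Solve U^T U · c = U^T v for the coefficients: c = (2/5). The projection is proj_W(v) = U c.
Check: (v - proj_W(v)) · u_1 = 0  (should be 0).
Result: proj_W(v) = (2/5, 6/5, 2/5, 4/5).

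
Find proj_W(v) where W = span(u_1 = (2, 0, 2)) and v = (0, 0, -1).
proj_W(v) = (-1/2, 0, -1/2)

Set up U = [u_1 | ... | u_1] ∈ R^(3×1). The projector onto W = col(U) is P = U (U^T U)^(-1) U^T.
Compute U^T U =
  [8],
and U^T v = (-2).
Solve U^T U · c = U^T v for the coefficients: c = (-1/4). The projection is proj_W(v) = U c.
Check: (v - proj_W(v)) · u_1 = 0  (should be 0).
Result: proj_W(v) = (-1/2, 0, -1/2).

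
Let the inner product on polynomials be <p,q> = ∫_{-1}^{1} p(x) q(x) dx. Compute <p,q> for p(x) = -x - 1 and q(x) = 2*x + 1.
<p,q> = -10/3

Expand the product: p(x)·q(x) = -2*x^2 - 3*x - 1.
∫_{-1}^{1} of each monomial x^k gives [2/(k+1) if k even, 0 if k odd]. Integrating term-by-term (or equivalently evaluating the antiderivative F(x) = -2*x^3/3 - 3*x^2/2 - x at the endpoints):
  F(1) − F(−1) = -19/6 − (1/6) = -10/3.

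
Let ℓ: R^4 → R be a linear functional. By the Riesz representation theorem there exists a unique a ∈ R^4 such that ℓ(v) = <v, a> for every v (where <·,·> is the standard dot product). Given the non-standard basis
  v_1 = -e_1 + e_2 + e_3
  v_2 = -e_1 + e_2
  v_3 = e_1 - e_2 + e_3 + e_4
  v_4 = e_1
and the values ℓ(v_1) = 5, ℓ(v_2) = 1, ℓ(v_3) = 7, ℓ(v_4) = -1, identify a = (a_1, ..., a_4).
a = (-1, 0, 4, 4)

Write a = (a_1, ..., a_4) in the standard basis. For each basis vector v_i, ℓ(v_i) = <v_i, a> is a linear equation in the a_j's. Collect the n equations into a matrix system V a = ℓ, where row i of V is v_i (expressed in the standard basis). Since V is invertible (lower-triangular with 1s on the diagonal, up to permutation), solve by back-substitution:
  V =
[[-1, 1, 1, 0],
 [-1, 1, 0, 0],
 [1, -1, 1, 1],
 [1, 0, 0, 0]]
  V a = (5, 1, 7, -1)
Solving gives a = (-1, 0, 4, 4).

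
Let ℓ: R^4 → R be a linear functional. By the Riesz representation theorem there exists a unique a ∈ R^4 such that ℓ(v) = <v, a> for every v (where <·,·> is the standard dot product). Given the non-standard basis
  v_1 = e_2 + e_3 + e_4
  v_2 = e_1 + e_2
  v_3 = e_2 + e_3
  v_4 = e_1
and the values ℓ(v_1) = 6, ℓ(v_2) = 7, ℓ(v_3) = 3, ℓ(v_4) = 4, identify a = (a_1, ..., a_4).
a = (4, 3, 0, 3)

Write a = (a_1, ..., a_4) in the standard basis. For each basis vector v_i, ℓ(v_i) = <v_i, a> is a linear equation in the a_j's. Collect the n equations into a matrix system V a = ℓ, where row i of V is v_i (expressed in the standard basis). Since V is invertible (lower-triangular with 1s on the diagonal, up to permutation), solve by back-substitution:
  V =
[[0, 1, 1, 1],
 [1, 1, 0, 0],
 [0, 1, 1, 0],
 [1, 0, 0, 0]]
  V a = (6, 7, 3, 4)
Solving gives a = (4, 3, 0, 3).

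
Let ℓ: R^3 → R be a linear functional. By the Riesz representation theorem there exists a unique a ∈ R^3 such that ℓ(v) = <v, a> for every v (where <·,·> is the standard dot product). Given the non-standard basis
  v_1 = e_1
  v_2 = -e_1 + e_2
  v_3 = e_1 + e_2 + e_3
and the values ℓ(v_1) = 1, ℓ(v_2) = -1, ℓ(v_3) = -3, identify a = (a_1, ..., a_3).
a = (1, 0, -4)

Write a = (a_1, ..., a_3) in the standard basis. For each basis vector v_i, ℓ(v_i) = <v_i, a> is a linear equation in the a_j's. Collect the n equations into a matrix system V a = ℓ, where row i of V is v_i (expressed in the standard basis). Since V is invertible (lower-triangular with 1s on the diagonal, up to permutation), solve by back-substitution:
  V =
[[1, 0, 0],
 [-1, 1, 0],
 [1, 1, 1]]
  V a = (1, -1, -3)
Solving gives a = (1, 0, -4).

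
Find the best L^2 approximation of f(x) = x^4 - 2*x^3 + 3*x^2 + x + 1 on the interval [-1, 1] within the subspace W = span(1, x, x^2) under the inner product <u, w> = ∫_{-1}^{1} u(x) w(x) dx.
g(x) = 27*x^2/7 - x/5 + 32/35

The best approximation g ∈ W is the orthogonal projection of f onto W. Writing g = a_0 + a_1 x + a_2 x^2, the coefficients solve the normal equations G · a = b where
  G_{ij} = <φ_i, φ_j> and b_i = <f, φ_i>, with φ_0 = 1, φ_1 = x, φ_2 = x^2.
G =
  [2, 0, 2/3]
  [0, 2/3, 0]
  [2/3, 0, 2/5],
b = (22/5, -2/15, 226/105).
Solving gives a_0 = 32/35, a_1 = -1/5, a_2 = 27/7, so
  g(x) = 27*x^2/7 - x/5 + 32/35.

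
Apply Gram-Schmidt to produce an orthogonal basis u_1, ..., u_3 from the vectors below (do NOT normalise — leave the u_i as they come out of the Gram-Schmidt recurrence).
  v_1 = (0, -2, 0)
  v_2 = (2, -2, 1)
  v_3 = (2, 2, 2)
Orthogonal basis:
  u_1 = (0, -2, 0)
  u_2 = (2, 0, 1)
  u_3 = (-2/5, 0, 4/5)

Apply the Gram-Schmidt recurrence
  u_1 = v_1
  u_i = v_i − Σ_{j<i} ((v_i · u_j) / (u_j · u_j)) · u_j.

Step by step this gives:
  u_1 = (0, -2, 0)
  u_2 = (2, 0, 1)
  u_3 = (-2/5, 0, 4/5)

Orthogonality check:
  u_2 · u_1 = 0 (should be 0)
  u_3 · u_1 = 0 (should be 0)
  u_3 · u_2 = 0 (should be 0)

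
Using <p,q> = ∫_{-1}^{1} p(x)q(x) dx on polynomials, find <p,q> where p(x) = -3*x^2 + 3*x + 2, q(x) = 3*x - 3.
<p,q> = 0

Expand the product: p(x)·q(x) = -9*x^3 + 18*x^2 - 3*x - 6.
∫_{-1}^{1} of each monomial x^k gives [2/(k+1) if k even, 0 if k odd]. Integrating term-by-term (or equivalently evaluating the antiderivative F(x) = -9*x^4/4 + 6*x^3 - 3*x^2/2 - 6*x at the endpoints):
  F(1) − F(−1) = -15/4 − (-15/4) = 0.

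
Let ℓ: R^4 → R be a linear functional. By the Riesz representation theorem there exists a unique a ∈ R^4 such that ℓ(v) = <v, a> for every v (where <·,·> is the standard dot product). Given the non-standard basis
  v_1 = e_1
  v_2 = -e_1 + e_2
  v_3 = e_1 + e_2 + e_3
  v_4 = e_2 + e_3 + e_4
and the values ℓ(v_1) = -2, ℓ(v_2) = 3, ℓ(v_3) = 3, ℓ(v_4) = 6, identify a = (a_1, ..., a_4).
a = (-2, 1, 4, 1)

Write a = (a_1, ..., a_4) in the standard basis. For each basis vector v_i, ℓ(v_i) = <v_i, a> is a linear equation in the a_j's. Collect the n equations into a matrix system V a = ℓ, where row i of V is v_i (expressed in the standard basis). Since V is invertible (lower-triangular with 1s on the diagonal, up to permutation), solve by back-substitution:
  V =
[[1, 0, 0, 0],
 [-1, 1, 0, 0],
 [1, 1, 1, 0],
 [0, 1, 1, 1]]
  V a = (-2, 3, 3, 6)
Solving gives a = (-2, 1, 4, 1).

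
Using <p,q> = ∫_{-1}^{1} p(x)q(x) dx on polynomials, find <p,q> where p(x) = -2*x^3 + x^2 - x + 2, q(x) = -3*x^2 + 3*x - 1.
<p,q> = -214/15

Expand the product: p(x)·q(x) = 6*x^5 - 9*x^4 + 8*x^3 - 10*x^2 + 7*x - 2.
∫_{-1}^{1} of each monomial x^k gives [2/(k+1) if k even, 0 if k odd]. Integrating term-by-term (or equivalently evaluating the antiderivative F(x) = x^6 - 9*x^5/5 + 2*x^4 - 10*x^3/3 + 7*x^2/2 - 2*x at the endpoints):
  F(1) − F(−1) = -19/30 − (409/30) = -214/15.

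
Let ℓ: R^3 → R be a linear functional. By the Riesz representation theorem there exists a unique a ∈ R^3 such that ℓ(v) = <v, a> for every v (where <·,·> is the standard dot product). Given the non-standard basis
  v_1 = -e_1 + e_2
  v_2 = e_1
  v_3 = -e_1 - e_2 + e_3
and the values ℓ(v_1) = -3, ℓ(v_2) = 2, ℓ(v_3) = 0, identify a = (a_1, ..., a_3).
a = (2, -1, 1)

Write a = (a_1, ..., a_3) in the standard basis. For each basis vector v_i, ℓ(v_i) = <v_i, a> is a linear equation in the a_j's. Collect the n equations into a matrix system V a = ℓ, where row i of V is v_i (expressed in the standard basis). Since V is invertible (lower-triangular with 1s on the diagonal, up to permutation), solve by back-substitution:
  V =
[[-1, 1, 0],
 [1, 0, 0],
 [-1, -1, 1]]
  V a = (-3, 2, 0)
Solving gives a = (2, -1, 1).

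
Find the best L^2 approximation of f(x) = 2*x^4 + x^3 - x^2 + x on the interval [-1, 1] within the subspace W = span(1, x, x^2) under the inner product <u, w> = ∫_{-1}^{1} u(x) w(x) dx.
g(x) = 5*x^2/7 + 8*x/5 - 6/35

The best approximation g ∈ W is the orthogonal projection of f onto W. Writing g = a_0 + a_1 x + a_2 x^2, the coefficients solve the normal equations G · a = b where
  G_{ij} = <φ_i, φ_j> and b_i = <f, φ_i>, with φ_0 = 1, φ_1 = x, φ_2 = x^2.
G =
  [2, 0, 2/3]
  [0, 2/3, 0]
  [2/3, 0, 2/5],
b = (2/15, 16/15, 6/35).
Solving gives a_0 = -6/35, a_1 = 8/5, a_2 = 5/7, so
  g(x) = 5*x^2/7 + 8*x/5 - 6/35.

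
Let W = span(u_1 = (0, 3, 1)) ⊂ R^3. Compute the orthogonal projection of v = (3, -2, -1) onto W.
proj_W(v) = (0, -21/10, -7/10)

Set up U = [u_1 | ... | u_1] ∈ R^(3×1). The projector onto W = col(U) is P = U (U^T U)^(-1) U^T.
Compute U^T U =
  [10],
and U^T v = (-7).
Solve U^T U · c = U^T v for the coefficients: c = (-7/10). The projection is proj_W(v) = U c.
Check: (v - proj_W(v)) · u_1 = 0  (should be 0).
Result: proj_W(v) = (0, -21/10, -7/10).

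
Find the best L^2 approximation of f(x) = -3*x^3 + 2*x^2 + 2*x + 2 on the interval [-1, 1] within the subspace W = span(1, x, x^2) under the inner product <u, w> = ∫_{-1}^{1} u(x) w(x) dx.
g(x) = 2*x^2 + x/5 + 2

The best approximation g ∈ W is the orthogonal projection of f onto W. Writing g = a_0 + a_1 x + a_2 x^2, the coefficients solve the normal equations G · a = b where
  G_{ij} = <φ_i, φ_j> and b_i = <f, φ_i>, with φ_0 = 1, φ_1 = x, φ_2 = x^2.
G =
  [2, 0, 2/3]
  [0, 2/3, 0]
  [2/3, 0, 2/5],
b = (16/3, 2/15, 32/15).
Solving gives a_0 = 2, a_1 = 1/5, a_2 = 2, so
  g(x) = 2*x^2 + x/5 + 2.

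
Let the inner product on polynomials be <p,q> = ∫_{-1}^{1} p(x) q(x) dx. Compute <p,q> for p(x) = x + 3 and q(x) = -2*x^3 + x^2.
<p,q> = 6/5

Expand the product: p(x)·q(x) = -2*x^4 - 5*x^3 + 3*x^2.
∫_{-1}^{1} of each monomial x^k gives [2/(k+1) if k even, 0 if k odd]. Integrating term-by-term (or equivalently evaluating the antiderivative F(x) = -2*x^5/5 - 5*x^4/4 + x^3 at the endpoints):
  F(1) − F(−1) = -13/20 − (-37/20) = 6/5.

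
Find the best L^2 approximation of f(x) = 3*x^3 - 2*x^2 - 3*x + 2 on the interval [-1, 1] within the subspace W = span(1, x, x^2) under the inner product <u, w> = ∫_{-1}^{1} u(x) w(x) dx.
g(x) = -2*x^2 - 6*x/5 + 2

The best approximation g ∈ W is the orthogonal projection of f onto W. Writing g = a_0 + a_1 x + a_2 x^2, the coefficients solve the normal equations G · a = b where
  G_{ij} = <φ_i, φ_j> and b_i = <f, φ_i>, with φ_0 = 1, φ_1 = x, φ_2 = x^2.
G =
  [2, 0, 2/3]
  [0, 2/3, 0]
  [2/3, 0, 2/5],
b = (8/3, -4/5, 8/15).
Solving gives a_0 = 2, a_1 = -6/5, a_2 = -2, so
  g(x) = -2*x^2 - 6*x/5 + 2.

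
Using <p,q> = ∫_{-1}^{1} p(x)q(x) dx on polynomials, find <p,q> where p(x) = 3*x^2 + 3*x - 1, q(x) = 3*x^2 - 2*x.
<p,q> = -12/5

Expand the product: p(x)·q(x) = 9*x^4 + 3*x^3 - 9*x^2 + 2*x.
∫_{-1}^{1} of each monomial x^k gives [2/(k+1) if k even, 0 if k odd]. Integrating term-by-term (or equivalently evaluating the antiderivative F(x) = 9*x^5/5 + 3*x^4/4 - 3*x^3 + x^2 at the endpoints):
  F(1) − F(−1) = 11/20 − (59/20) = -12/5.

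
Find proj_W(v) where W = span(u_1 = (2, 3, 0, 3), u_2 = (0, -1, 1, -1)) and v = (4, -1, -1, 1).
proj_W(v) = (6/5, 14/15, 13/15, 14/15)

Set up U = [u_1 | ... | u_2] ∈ R^(4×2). The projector onto W = col(U) is P = U (U^T U)^(-1) U^T.
Compute U^T U =
  [22, -6]
  [-6, 3],
and U^T v = (8, -1).
Solve U^T U · c = U^T v for the coefficients: c = (3/5, 13/15). The projection is proj_W(v) = U c.
Check: (v - proj_W(v)) · u_1 = 0  (should be 0).
Check: (v - proj_W(v)) · u_2 = 0  (should be 0).
Result: proj_W(v) = (6/5, 14/15, 13/15, 14/15).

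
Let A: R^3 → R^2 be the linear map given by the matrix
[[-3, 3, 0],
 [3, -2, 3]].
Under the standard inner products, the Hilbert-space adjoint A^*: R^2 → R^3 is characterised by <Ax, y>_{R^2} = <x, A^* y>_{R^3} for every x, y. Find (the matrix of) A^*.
A^* = A^T =
[[-3, 3],
 [3, -2],
 [0, 3]]

For real matrices with standard dot products, the defining identity <Ax, y> = <x, A^* y> gives (Ax)^T y = x^T (A^*) y, i.e. x^T A^T y = x^T (A^*) y. Since this holds for all x, y, we must have A^* = A^T. Therefore
A^* =
[[-3, 3],
 [3, -2],
 [0, 3]].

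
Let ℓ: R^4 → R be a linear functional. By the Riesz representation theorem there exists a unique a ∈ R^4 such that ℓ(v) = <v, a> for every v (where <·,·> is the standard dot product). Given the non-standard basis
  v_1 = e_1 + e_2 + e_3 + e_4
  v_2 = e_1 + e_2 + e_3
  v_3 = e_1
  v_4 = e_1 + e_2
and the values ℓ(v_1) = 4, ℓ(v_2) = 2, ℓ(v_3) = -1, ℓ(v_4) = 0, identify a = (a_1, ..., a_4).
a = (-1, 1, 2, 2)

Write a = (a_1, ..., a_4) in the standard basis. For each basis vector v_i, ℓ(v_i) = <v_i, a> is a linear equation in the a_j's. Collect the n equations into a matrix system V a = ℓ, where row i of V is v_i (expressed in the standard basis). Since V is invertible (lower-triangular with 1s on the diagonal, up to permutation), solve by back-substitution:
  V =
[[1, 1, 1, 1],
 [1, 1, 1, 0],
 [1, 0, 0, 0],
 [1, 1, 0, 0]]
  V a = (4, 2, -1, 0)
Solving gives a = (-1, 1, 2, 2).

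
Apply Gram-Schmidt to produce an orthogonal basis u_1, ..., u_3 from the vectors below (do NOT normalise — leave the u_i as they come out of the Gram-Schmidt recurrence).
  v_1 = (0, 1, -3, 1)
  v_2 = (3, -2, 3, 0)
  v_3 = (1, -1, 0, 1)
Orthogonal basis:
  u_1 = (0, 1, -3, 1)
  u_2 = (3, -1, 0, 1)
  u_3 = (-4/11, -6/11, 0, 6/11)

Apply the Gram-Schmidt recurrence
  u_1 = v_1
  u_i = v_i − Σ_{j<i} ((v_i · u_j) / (u_j · u_j)) · u_j.

Step by step this gives:
  u_1 = (0, 1, -3, 1)
  u_2 = (3, -1, 0, 1)
  u_3 = (-4/11, -6/11, 0, 6/11)

Orthogonality check:
  u_2 · u_1 = 0 (should be 0)
  u_3 · u_1 = 0 (should be 0)
  u_3 · u_2 = 0 (should be 0)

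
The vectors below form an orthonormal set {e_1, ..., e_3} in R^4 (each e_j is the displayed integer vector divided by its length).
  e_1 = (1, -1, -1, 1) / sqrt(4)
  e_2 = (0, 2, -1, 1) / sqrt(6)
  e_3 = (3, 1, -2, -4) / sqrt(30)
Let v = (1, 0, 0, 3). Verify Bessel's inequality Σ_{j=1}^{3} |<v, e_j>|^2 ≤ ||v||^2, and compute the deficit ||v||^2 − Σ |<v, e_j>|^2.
Σ |<v, e_j>|^2 = 41/5; ||v||^2 = 10; deficit = 9/5

Write each e_j = u_j / sqrt(<u_j, u_j>) where u_j is the displayed integer vector. Then <v, e_j> = <v, u_j> / sqrt(<u_j, u_j>), so |<v, e_j>|^2 = <v, u_j>^2 / <u_j, u_j>.
Coefficients: <v, e_1> = 4/sqrt(4), <v, e_2> = 3/sqrt(6), <v, e_3> = -9/sqrt(30).
Square and sum: Σ |<v, e_j>|^2 = 41/5.
Compute ||v||^2 = v·v = 10.
Deficit = 10 − 41/5 = 9/5 ≥ 0, confirming Bessel's inequality. (The deficit equals ||v − Σ <v,e_j> e_j||^2, the squared distance from v to span{e_j}.)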